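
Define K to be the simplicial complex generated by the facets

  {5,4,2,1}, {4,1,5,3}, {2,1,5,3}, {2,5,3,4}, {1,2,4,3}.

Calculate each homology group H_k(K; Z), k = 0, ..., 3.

We work with the vertex ordering 1 < 2 < 3 < 4 < 5. The simplices of K, each written with vertices in increasing order, are:

  0-simplices (5): [1], [2], [3], [4], [5]
  1-simplices (10): [1,2], [1,3], [1,4], [1,5], [2,3], [2,4], [2,5], [3,4], [3,5], [4,5]
  2-simplices (10): [1,2,3], [1,2,4], [1,2,5], [1,3,4], [1,3,5], [1,4,5], [2,3,4], [2,3,5], [2,4,5], [3,4,5]
  3-simplices (5): [1,2,3,4], [1,2,3,5], [1,2,4,5], [1,3,4,5], [2,3,4,5]

so the chain groups are C_0 ≅ Z^5, C_1 ≅ Z^10, C_2 ≅ Z^10, C_3 ≅ Z^5.

Boundary ∂_1: C_1 → C_0 maps an edge to its endpoints' difference, ∂[p,q] = q − p.
The resulting 5×10 matrix has rank 4, and its Smith normal form has invariant factors (1,1,1,1).

The boundary map ∂_2: C_2 → C_1 sends each 2-simplex [p,q,r] to [q,r] − [p,r] + [p,q]. For instance
  ∂[2,3,4] = [3,4] − [2,4] + [2,3],
  ∂[1,4,5] = [4,5] − [1,5] + [1,4].
As a 10×10 matrix over Z this has rank 6, with invariant factors (1,1,1,1,1,1).

Boundary ∂_3: C_3 → C_2 sends each 3-simplex σ to the alternating sum Σ_i (−1)^i (σ with its i-th vertex removed). For instance
  ∂[1,3,4,5] = [3,4,5] − [1,4,5] + [1,3,5] − [1,3,4],
  ∂[2,3,4,5] = [3,4,5] − [2,4,5] + [2,3,5] − [2,3,4].
The resulting 10×5 matrix has rank 4, and its Smith normal form has invariant factors (1,1,1,1).

Now H_k = ker ∂_k / im ∂_{k+1}, so:

  H_0: rank C_0 − rank ∂_1 = 5 − 4 = 1, and the invariant factors of ∂_1 are all 1, so H_0 = Z.
  H_1: rank ker ∂_1 − rank ∂_2 = (10 − 4) − 6 = 0, and the invariant factors of ∂_2 are all 1, so H_1 = 0.
  H_2: rank ker ∂_2 − rank ∂_3 = (10 − 6) − 4 = 0, and the invariant factors of ∂_3 are all 1, so H_2 = 0.
  H_3: rank ker ∂_3 − rank ∂_4 = (5 − 4) − 0 = 1, and there is no ∂_4, so H_3 = Z.

As a check, the Euler characteristic is 5 − 10 + 10 − 5 = 0, which agrees with 1 − 0 + 0 − 1 = 0.

H_0 ≅ Z,  H_1 = 0,  H_2 = 0,  H_3 ≅ Z.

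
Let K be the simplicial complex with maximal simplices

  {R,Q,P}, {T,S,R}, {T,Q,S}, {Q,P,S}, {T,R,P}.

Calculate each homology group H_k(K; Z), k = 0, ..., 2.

Take the total order P < Q < R < S < T on the vertex set. Then K (dimension 2) consists of the simplices:

  0-simplices (5): P, Q, R, S, T
  1-simplices (10): PQ, PR, PS, PT, QR, QS, QT, RS, RT, ST
  2-simplices (5): PQR, PQS, PRT, QST, RST

Hence C_0 ≅ Z^5, C_1 ≅ Z^10, C_2 ≅ Z^5.

The boundary map ∂_1: C_1 → C_0 maps an edge to its endpoints' difference, ∂[p,q] = q − p. For instance
  ∂ST = T − S.
The resulting 5×10 matrix has rank 4, and its Smith normal form has invariant factors (1,1,1,1).

Boundary ∂_2: C_2 → C_1 sends each 2-simplex [p,q,r] to [q,r] − [p,r] + [p,q]. For instance
  ∂PQR = QR − PR + PQ,
  ∂RST = ST − RT + RS.
As a 10×5 matrix over Z this has rank 5, with invariant factors (1,1,1,1,1).

From H_k ≅ ker(∂_k) / im(∂_{k+1}) we obtain:

  H_0: rank C_0 − rank ∂_1 = 5 − 4 = 1, and the invariant factors of ∂_1 are all 1, so H_0 = Z.
  H_1: rank ker ∂_1 − rank ∂_2 = (10 − 4) − 5 = 1, and the invariant factors of ∂_2 are all 1, so H_1 = Z.
  H_2: rank ker ∂_2 − rank ∂_3 = (5 − 5) − 0 = 0, and there is no ∂_3, so H_2 = 0.

As a check, the Euler characteristic is 5 − 10 + 5 = 0, which agrees with 1 − 1 + 0 = 0.

H_0 ≅ Z,  H_1 ≅ Z,  H_2 = 0.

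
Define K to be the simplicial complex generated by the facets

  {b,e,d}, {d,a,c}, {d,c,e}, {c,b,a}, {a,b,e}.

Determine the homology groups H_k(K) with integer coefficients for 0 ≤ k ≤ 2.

H_0 ≅ Z,  H_1 ≅ Z,  H_2 = 0.

Order the vertices as a < b < c < d < e. Listing each simplex with vertices in this order, K has dimension 2 with simplices:

  0-simplices (5): a, b, c, d, e
  1-simplices (10): ab, ac, ad, ae, bc, bd, be, cd, ce, de
  2-simplices (5): abc, abe, acd, bde, cde

so the chain groups are C_0 ≅ Z^5, C_1 ≅ Z^10, C_2 ≅ Z^5.

∂_1: C_1 → C_0 maps an edge to its endpoints' difference, ∂[p,q] = q − p. For instance
  ∂de = e − d.
This gives a 5×10 integer matrix of rank 4; reducing to Smith normal form yields diagonal entries (1,1,1,1).

∂_2: C_2 → C_1 maps a triangle to the signed sum of its edges. For instance
  ∂bde = de − be + bd,
  ∂abe = be − ae + ab.
The 10×5 boundary matrix has rank 5 and Smith normal form diag(1,1,1,1,1).

Reading off H_k = ker ∂_k / im ∂_{k+1}:

  H_0: rank C_0 − rank ∂_1 = 5 − 4 = 1, and the invariant factors of ∂_1 are all 1, so H_0 ≅ Z.
  H_1: rank ker ∂_1 − rank ∂_2 = (10 − 4) − 5 = 1, and the invariant factors of ∂_2 are all 1, so H_1 ≅ Z.
  H_2: rank ker ∂_2 − rank ∂_3 = (5 − 5) − 0 = 0, and there is no ∂_3, so H_2 ≅ 0.

As a check, the Euler characteristic is 5 − 10 + 5 = 0, which agrees with 1 − 1 + 0 = 0.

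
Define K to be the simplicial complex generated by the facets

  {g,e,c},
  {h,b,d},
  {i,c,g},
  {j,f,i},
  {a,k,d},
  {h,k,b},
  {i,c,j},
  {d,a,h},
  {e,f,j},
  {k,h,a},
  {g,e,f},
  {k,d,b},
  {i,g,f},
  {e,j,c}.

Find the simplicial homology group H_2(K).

K has 11 vertices, 21 edges, 14 triangles.
rank ∂_2 = 12, rank ∂_3 = 0 ⇒ b_2 = 14 − 12 − 0 = 2. So H_2 ≅ Z^2.

H_2 = Z^2.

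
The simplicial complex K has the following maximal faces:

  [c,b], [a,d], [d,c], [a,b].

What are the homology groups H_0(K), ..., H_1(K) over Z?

H_0 ≅ Z,  H_1 ≅ Z.

We work with the vertex ordering a < b < c < d. The simplices of K, each written with vertices in increasing order, are:

  0-simplices (4): a, b, c, d
  1-simplices (4): ab, ad, bc, cd

Hence C_0 ≅ Z^4, C_1 ≅ Z^4.

Boundary ∂_1: C_1 → C_0 is given by ∂[p,q] = [q] − [p].
The resulting 4×4 matrix has rank 3, and its Smith normal form has invariant factors (1,1,1).

From H_k ≅ ker(∂_k) / im(∂_{k+1}) we obtain:

  H_0: rank C_0 − rank ∂_1 = 4 − 3 = 1, and the invariant factors of ∂_1 are all 1, so H_0 ≅ Z.
  H_1: rank ker ∂_1 − rank ∂_2 = (4 − 3) − 0 = 1, and there is no ∂_2, so H_1 ≅ Z.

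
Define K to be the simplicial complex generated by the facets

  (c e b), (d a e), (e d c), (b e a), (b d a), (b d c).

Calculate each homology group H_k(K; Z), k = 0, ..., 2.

K has 5 vertices, 9 edges, 6 triangles.
rank ∂_0 = 0, rank ∂_1 = 4 ⇒ b_0 = 5 − 0 − 4 = 1; all invariant factors of ∂_1 are 1 so no torsion. So H_0 ≅ Z.
rank ∂_1 = 4, rank ∂_2 = 5 ⇒ b_1 = 9 − 4 − 5 = 0; all invariant factors of ∂_2 are 1 so no torsion. So H_1 ≅ 0.
rank ∂_2 = 5, rank ∂_3 = 0 ⇒ b_2 = 6 − 5 − 0 = 1. So H_2 ≅ Z.

H_0 = Z,  H_1 = 0,  H_2 = Z.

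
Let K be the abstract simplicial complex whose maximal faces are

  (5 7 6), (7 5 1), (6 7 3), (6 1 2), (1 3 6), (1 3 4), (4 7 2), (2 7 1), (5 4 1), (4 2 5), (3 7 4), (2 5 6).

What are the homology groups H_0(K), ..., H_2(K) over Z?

Order the vertices as 1 < 2 < 3 < 4 < 5 < 6 < 7. Listing each simplex with vertices in this order, K has dimension 2 with simplices:

  0-simplices (7): [1], [2], [3], [4], [5], [6], [7]
  1-simplices (18): [1,2], [1,3], [1,4], [1,5], [1,6], [1,7], [2,4], [2,5], [2,6], [2,7], [3,4], [3,6], [3,7], [4,5], [4,7], [5,6], [5,7], [6,7]
  2-simplices (12): [1,2,6], [1,2,7], [1,3,4], [1,3,6], [1,4,5], [1,5,7], [2,4,5], [2,4,7], [2,5,6], [3,4,7], [3,6,7], [5,6,7]

Hence C_0 ≅ Z^7, C_1 ≅ Z^18, C_2 ≅ Z^12.

Boundary ∂_1: C_1 → C_0 is given by ∂[p,q] = [q] − [p]. For instance
  ∂[4,5] = [5] − [4].
The 7×18 boundary matrix has rank 6 and Smith normal form diag(1,1,1,1,1,1).

Boundary ∂_2: C_2 → C_1 maps a triangle to the signed sum of its edges. For instance
  ∂[3,4,7] = [4,7] − [3,7] + [3,4],
  ∂[2,4,7] = [4,7] − [2,7] + [2,4].
This gives a 18×12 integer matrix of rank 12; reducing to Smith normal form yields diagonal entries (1,1,1,1,1,1,1,1,1,1,1,2).

Now H_k = ker ∂_k / im ∂_{k+1}, so:

  H_0: rank C_0 − rank ∂_1 = 7 − 6 = 1, and the invariant factors of ∂_1 are all 1, so H_0 = Z.
  H_1: rank ker ∂_1 − rank ∂_2 = (18 − 6) − 12 = 0, and ∂_2 has invariant factor 2 > 1, so H_1 = Z/2Z.
  H_2: rank ker ∂_2 − rank ∂_3 = (12 − 12) − 0 = 0, and there is no ∂_3, so H_2 = 0.

(K is a triangulation of the real projective plane RP^2.)

H_0 = Z,  H_1 = Z/2Z,  H_2 = 0.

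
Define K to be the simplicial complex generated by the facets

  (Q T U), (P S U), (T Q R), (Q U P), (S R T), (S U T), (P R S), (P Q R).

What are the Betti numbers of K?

We work with the vertex ordering P < Q < R < S < T < U. The simplices of K, each written with vertices in increasing order, are:

  0-simplices (6): P, Q, R, S, T, U
  1-simplices (12): PQ, PR, PS, PU, QR, QT, QU, RS, RT, ST, SU, TU
  2-simplices (8): PQR, PQU, PRS, PSU, QRT, QTU, RST, STU

Hence C_0 ≅ Z^6, C_1 ≅ Z^12, C_2 ≅ Z^8.

Boundary ∂_1: C_1 → C_0 maps an edge to its endpoints' difference, ∂[p,q] = q − p.
As a 6×12 matrix over Z this has rank 5, with invariant factors (1,1,1,1,1).

The boundary map ∂_2: C_2 → C_1 sends each 2-simplex [p,q,r] to [q,r] − [p,r] + [p,q]. For instance
  ∂PSU = SU − PU + PS,
  ∂RST = ST − RT + RS.
The 12×8 boundary matrix has rank 7 and Smith normal form diag(1,1,1,1,1,1,1).

Reading off H_k = ker ∂_k / im ∂_{k+1}:

  H_0: rank C_0 − rank ∂_1 = 6 − 5 = 1, and the invariant factors of ∂_1 are all 1, so H_0 ≅ Z.
  H_1: rank ker ∂_1 − rank ∂_2 = (12 − 5) − 7 = 0, and the invariant factors of ∂_2 are all 1, so H_1 ≅ 0.
  H_2: rank ker ∂_2 − rank ∂_3 = (8 − 7) − 0 = 1, and there is no ∂_3, so H_2 ≅ Z.

As a check, the Euler characteristic is 6 − 12 + 8 = 2, which agrees with 1 − 0 + 1 = 2.

Hence the Betti numbers are b_0 = 1, b_1 = 0, b_2 = 1.

b_0 = 1, b_1 = 0, b_2 = 1.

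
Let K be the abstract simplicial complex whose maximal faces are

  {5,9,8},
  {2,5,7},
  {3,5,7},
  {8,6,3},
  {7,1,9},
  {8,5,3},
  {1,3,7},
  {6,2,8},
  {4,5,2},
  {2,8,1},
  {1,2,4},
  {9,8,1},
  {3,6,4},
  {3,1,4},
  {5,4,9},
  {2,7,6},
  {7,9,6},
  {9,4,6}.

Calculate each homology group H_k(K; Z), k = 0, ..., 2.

H_0 ≅ Z,  H_1 ≅ Z^2,  H_2 ≅ Z.

Take the total order 1 < 2 < 3 < 4 < 5 < 6 < 7 < 8 < 9 on the vertex set. Then K (dimension 2) consists of the simplices:

  0-simplices (9): [1], [2], [3], [4], [5], [6], [7], [8], [9]
  1-simplices (27): (27 of them)
  2-simplices (18): [1,2,4], [1,2,8], [1,3,4], [1,3,7], [1,7,9], [1,8,9], [2,4,5], [2,5,7], [2,6,7], [2,6,8], [3,4,6], [3,5,7], [3,5,8], [3,6,8], [4,5,9], [4,6,9], [5,8,9], [6,7,9]

so the chain groups are C_0 ≅ Z^9, C_1 ≅ Z^27, C_2 ≅ Z^18.

The boundary map ∂_1: C_1 → C_0 is given by ∂[p,q] = [q] − [p]. For instance
  ∂[2,5] = [5] − [2].
This gives a 9×27 integer matrix of rank 8; reducing to Smith normal form yields diagonal entries (1,1,1,1,1,1,1,1).

∂_2: C_2 → C_1 acts by ∂[p,q,r] = [q,r] − [p,r] + [p,q]. For instance
  ∂[3,6,8] = [6,8] − [3,8] + [3,6],
  ∂[1,8,9] = [8,9] − [1,9] + [1,8].
The resulting 27×18 matrix has rank 17, and its Smith normal form has invariant factors (1,1,1,1,1,1,1,1,1,1,1,1,1,1,1,1,1).

From H_k ≅ ker(∂_k) / im(∂_{k+1}) we obtain:

  H_0: rank C_0 − rank ∂_1 = 9 − 8 = 1, and the invariant factors of ∂_1 are all 1, so H_0 ≅ Z.
  H_1: rank ker ∂_1 − rank ∂_2 = (27 − 8) − 17 = 2, and the invariant factors of ∂_2 are all 1, so H_1 ≅ Z^2.
  H_2: rank ker ∂_2 − rank ∂_3 = (18 − 17) − 0 = 1, and there is no ∂_3, so H_2 ≅ Z.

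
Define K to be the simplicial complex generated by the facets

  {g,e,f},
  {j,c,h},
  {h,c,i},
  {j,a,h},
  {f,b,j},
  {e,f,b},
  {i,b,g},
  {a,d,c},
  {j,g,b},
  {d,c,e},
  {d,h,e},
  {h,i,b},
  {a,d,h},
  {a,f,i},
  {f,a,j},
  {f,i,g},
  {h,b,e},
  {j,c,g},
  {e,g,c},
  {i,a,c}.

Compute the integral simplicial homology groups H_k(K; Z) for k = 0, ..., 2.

Take the total order a < b < c < d < e < f < g < h < i < j on the vertex set. Then K (dimension 2) consists of the simplices:

  0-simplices (10): a, b, c, d, e, f, g, h, i, j
  1-simplices (30): ac, ad, af, ah, ai, aj, be, bf, bg, bh, bi, bj, cd, ce, cg, ch, ci, cj, de, dh, ef, eg, eh, fg, fi, fj, gi, gj, hi, hj
  2-simplices (20): acd, aci, adh, afi, afj, ahj, bef, beh, bfj, bgi, bgj, bhi, cde, ceg, cgj, chi, chj, deh, efg, fgi

Hence C_0 ≅ Z^10, C_1 ≅ Z^30, C_2 ≅ Z^20.

∂_1: C_1 → C_0 sends each edge [p,q] (with p < q) to q − p. For instance
  ∂be = e − b.
As a 10×30 matrix over Z this has rank 9, with invariant factors (1,1,1,1,1,1,1,1,1).

∂_2: C_2 → C_1 maps a triangle to the signed sum of its edges. For instance
  ∂aci = ci − ai + ac,
  ∂afj = fj − aj + af.
As a 30×20 matrix over Z this has rank 20, with invariant factors (1,1,1,1,1,1,1,1,1,1,1,1,1,1,1,1,1,1,1,2).

Computing H_k = (kernel of ∂_k) / (image of ∂_{k+1}):

  H_0: rank C_0 − rank ∂_1 = 10 − 9 = 1, and the invariant factors of ∂_1 are all 1, so H_0 ≅ Z.
  H_1: rank ker ∂_1 − rank ∂_2 = (30 − 9) − 20 = 1, and ∂_2 has invariant factor 2 > 1, so H_1 ≅ Z ⊕ Z/2Z.
  H_2: rank ker ∂_2 − rank ∂_3 = (20 − 20) − 0 = 0, and there is no ∂_3, so H_2 ≅ 0.

(K is a triangulation of the Klein bottle.)

H_0 ≅ Z,  H_1 ≅ Z ⊕ Z/2Z,  H_2 = 0.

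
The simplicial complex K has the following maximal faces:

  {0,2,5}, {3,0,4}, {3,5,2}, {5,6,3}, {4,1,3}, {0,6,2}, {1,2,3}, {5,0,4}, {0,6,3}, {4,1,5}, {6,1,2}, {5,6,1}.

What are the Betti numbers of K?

b_0 = 1, b_1 = 0, b_2 = 0.

We work with the vertex ordering 0 < 1 < 2 < 3 < 4 < 5 < 6. The simplices of K, each written with vertices in increasing order, are:

  0-simplices (7): [0], [1], [2], [3], [4], [5], [6]
  1-simplices (18): [0,2], [0,3], [0,4], [0,5], [0,6], [1,2], [1,3], [1,4], [1,5], [1,6], [2,3], [2,5], [2,6], [3,4], [3,5], [3,6], [4,5], [5,6]
  2-simplices (12): [0,2,5], [0,2,6], [0,3,4], [0,3,6], [0,4,5], [1,2,3], [1,2,6], [1,3,4], [1,4,5], [1,5,6], [2,3,5], [3,5,6]

so the chain groups are C_0 ≅ Z^7, C_1 ≅ Z^18, C_2 ≅ Z^12.

Boundary ∂_1: C_1 → C_0 maps an edge to its endpoints' difference, ∂[p,q] = q − p. For instance
  ∂[1,3] = [3] − [1].
This gives a 7×18 integer matrix of rank 6; reducing to Smith normal form yields diagonal entries (1,1,1,1,1,1).

Boundary ∂_2: C_2 → C_1 sends each 2-simplex [p,q,r] to [q,r] − [p,r] + [p,q]. For instance
  ∂[1,3,4] = [3,4] − [1,4] + [1,3],
  ∂[0,3,6] = [3,6] − [0,6] + [0,3].
The 18×12 boundary matrix has rank 12 and Smith normal form diag(1,1,1,1,1,1,1,1,1,1,1,2).

From H_k ≅ ker(∂_k) / im(∂_{k+1}) we obtain:

  H_0: rank C_0 − rank ∂_1 = 7 − 6 = 1, and the invariant factors of ∂_1 are all 1, so H_0 = Z.
  H_1: rank ker ∂_1 − rank ∂_2 = (18 − 6) − 12 = 0, and ∂_2 has invariant factor 2 > 1, so H_1 = Z/2.
  H_2: rank ker ∂_2 − rank ∂_3 = (12 − 12) − 0 = 0, and there is no ∂_3, so H_2 = 0.

Hence the Betti numbers are b_0 = 1, b_1 = 0, b_2 = 0.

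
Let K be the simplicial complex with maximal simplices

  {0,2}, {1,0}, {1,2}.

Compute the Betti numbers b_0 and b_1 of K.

b_0 = 1, b_1 = 1.

Fix the vertex order 0 < 1 < 2 and write every simplex with vertices in increasing order. Then dim K = 1 and the simplices of K are:

  0-simplices (3): [0], [1], [2]
  1-simplices (3): [0,1], [0,2], [1,2]

so the chain groups are C_0 ≅ Z^3, C_1 ≅ Z^3.

The boundary map ∂_1: C_1 → C_0 sends each edge [p,q] (with p < q) to q − p.
This gives a 3×3 integer matrix of rank 2; reducing to Smith normal form yields diagonal entries (1,1).

Reading off H_k = ker ∂_k / im ∂_{k+1}:

  H_0: rank C_0 − rank ∂_1 = 3 − 2 = 1, and the invariant factors of ∂_1 are all 1, so H_0 = Z.
  H_1: rank ker ∂_1 − rank ∂_2 = (3 − 2) − 0 = 1, and there is no ∂_2, so H_1 = Z.

As a check, the Euler characteristic is 3 − 3 = 0, which agrees with 1 − 1 = 0.
(K is a triangulation of the circle S^1.)

Hence the Betti numbers are b_0 = 1, b_1 = 1.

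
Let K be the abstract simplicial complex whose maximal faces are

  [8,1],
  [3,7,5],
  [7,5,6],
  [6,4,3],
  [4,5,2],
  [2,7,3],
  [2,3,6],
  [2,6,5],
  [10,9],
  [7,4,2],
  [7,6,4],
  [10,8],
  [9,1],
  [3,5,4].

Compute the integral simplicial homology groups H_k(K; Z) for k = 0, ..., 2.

Order the vertices as 1 < 2 < 3 < 4 < 5 < 6 < 7 < 8 < 9 < 10. Listing each simplex with vertices in this order, K has dimension 2 with simplices:

  0-simplices (10): [1], [2], [3], [4], [5], [6], [7], [8], [9], [10]
  1-simplices (19): [1,8], [1,9], [2,3], [2,4], [2,5], [2,6], [2,7], [3,4], [3,5], [3,6], [3,7], [4,5], [4,6], [4,7], [5,6], [5,7], [6,7], [8,10], [9,10]
  2-simplices (10): [2,3,6], [2,3,7], [2,4,5], [2,4,7], [2,5,6], [3,4,5], [3,4,6], [3,5,7], [4,6,7], [5,6,7]

giving chain groups C_0 ≅ Z^10, C_1 ≅ Z^19, C_2 ≅ Z^10.

The boundary map ∂_1: C_1 → C_0 sends each edge [p,q] (with p < q) to q − p.
The 10×19 boundary matrix has rank 8 and Smith normal form diag(1,1,1,1,1,1,1,1).

The boundary map ∂_2: C_2 → C_1 maps a triangle to the signed sum of its edges. For instance
  ∂[5,6,7] = [6,7] − [5,7] + [5,6],
  ∂[3,5,7] = [5,7] − [3,7] + [3,5].
This gives a 19×10 integer matrix of rank 10; reducing to Smith normal form yields diagonal entries (1,1,1,1,1,1,1,1,1,2).

Reading off H_k = ker ∂_k / im ∂_{k+1}:

  H_0: rank C_0 − rank ∂_1 = 10 − 8 = 2, and the invariant factors of ∂_1 are all 1, so H_0 = Z^2.
  H_1: rank ker ∂_1 − rank ∂_2 = (19 − 8) − 10 = 1, and ∂_2 has invariant factor 2 > 1, so H_1 = Z ⊕ Z/2Z.
  H_2: rank ker ∂_2 − rank ∂_3 = (10 − 10) − 0 = 0, and there is no ∂_3, so H_2 = 0.

H_0 = Z^2,  H_1 = Z ⊕ Z/2Z,  H_2 = 0.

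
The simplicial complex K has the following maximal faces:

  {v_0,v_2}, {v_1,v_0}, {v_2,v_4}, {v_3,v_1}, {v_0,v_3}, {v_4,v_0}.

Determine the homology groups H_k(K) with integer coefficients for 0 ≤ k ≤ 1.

Take the total order v_0 < v_1 < v_2 < v_3 < v_4 on the vertex set. Then K (dimension 1) consists of the simplices:

  0-simplices (5): [v_0], [v_1], [v_2], [v_3], [v_4]
  1-simplices (6): [v_0,v_1], [v_0,v_2], [v_0,v_3], [v_0,v_4], [v_1,v_3], [v_2,v_4]

so the chain groups are C_0 ≅ Z^5, C_1 ≅ Z^6.

∂_1: C_1 → C_0 maps an edge to its endpoints' difference, ∂[p,q] = q − p.
As a 5×6 matrix over Z this has rank 4, with invariant factors (1,1,1,1).

From H_k ≅ ker(∂_k) / im(∂_{k+1}) we obtain:

  H_0: rank C_0 − rank ∂_1 = 5 − 4 = 1, and the invariant factors of ∂_1 are all 1, so H_0 ≅ Z.
  H_1: rank ker ∂_1 − rank ∂_2 = (6 − 4) − 0 = 2, and there is no ∂_2, so H_1 ≅ Z^2.

H_0 = Z,  H_1 = Z^2.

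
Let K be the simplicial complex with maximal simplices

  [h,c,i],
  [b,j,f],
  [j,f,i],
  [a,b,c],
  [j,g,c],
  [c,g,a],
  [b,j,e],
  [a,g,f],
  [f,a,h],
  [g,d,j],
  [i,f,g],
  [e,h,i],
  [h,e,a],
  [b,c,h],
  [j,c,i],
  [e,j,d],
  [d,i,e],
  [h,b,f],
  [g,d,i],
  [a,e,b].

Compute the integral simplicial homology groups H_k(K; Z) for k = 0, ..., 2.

H_0 = Z,  H_1 = Z ⊕ Z/2Z,  H_2 = 0.

Fix the vertex order a < b < c < d < e < f < g < h < i < j and write every simplex with vertices in increasing order. Then dim K = 2 and the simplices of K are:

  0-simplices (10): a, b, c, d, e, f, g, h, i, j
  1-simplices (30): ab, ac, ae, af, ag, ah, bc, be, bf, bh, bj, cg, ch, ci, cj, de, dg, di, dj, eh, ei, ej, fg, fh, fi, fj, gi, gj, hi, ij
  2-simplices (20): abc, abe, acg, aeh, afg, afh, bch, bej, bfh, bfj, cgj, chi, cij, dei, dej, dgi, dgj, ehi, fgi, fij

Hence C_0 ≅ Z^10, C_1 ≅ Z^30, C_2 ≅ Z^20.

Boundary ∂_1: C_1 → C_0 sends each edge [p,q] (with p < q) to q − p.
The 10×30 boundary matrix has rank 9 and Smith normal form diag(1,1,1,1,1,1,1,1,1).

∂_2: C_2 → C_1 maps a triangle to the signed sum of its edges. For instance
  ∂bch = ch − bh + bc,
  ∂ehi = hi − ei + eh.
As a 30×20 matrix over Z this has rank 20, with invariant factors (1,1,1,1,1,1,1,1,1,1,1,1,1,1,1,1,1,1,1,2).

Computing H_k = (kernel of ∂_k) / (image of ∂_{k+1}):

  H_0: rank C_0 − rank ∂_1 = 10 − 9 = 1, and the invariant factors of ∂_1 are all 1, so H_0 = Z.
  H_1: rank ker ∂_1 − rank ∂_2 = (30 − 9) − 20 = 1, and ∂_2 has invariant factor 2 > 1, so H_1 = Z ⊕ Z/2Z.
  H_2: rank ker ∂_2 − rank ∂_3 = (20 − 20) − 0 = 0, and there is no ∂_3, so H_2 = 0.

As a check, the Euler characteristic is 10 − 30 + 20 = 0, which agrees with 1 − 1 + 0 = 0.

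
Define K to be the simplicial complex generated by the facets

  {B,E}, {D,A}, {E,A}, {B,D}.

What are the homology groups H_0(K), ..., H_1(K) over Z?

H_0 = Z,  H_1 = Z.

Take the total order A < B < D < E on the vertex set. Then K (dimension 1) consists of the simplices:

  0-simplices (4): A, B, D, E
  1-simplices (4): AD, AE, BD, BE

so the chain groups are C_0 ≅ Z^4, C_1 ≅ Z^4.

The boundary map ∂_1: C_1 → C_0 sends each edge [p,q] (with p < q) to q − p.
The resulting 4×4 matrix has rank 3, and its Smith normal form has invariant factors (1,1,1).

From H_k ≅ ker(∂_k) / im(∂_{k+1}) we obtain:

  H_0: rank C_0 − rank ∂_1 = 4 − 3 = 1, and the invariant factors of ∂_1 are all 1, so H_0 ≅ Z.
  H_1: rank ker ∂_1 − rank ∂_2 = (4 − 3) − 0 = 1, and there is no ∂_2, so H_1 ≅ Z.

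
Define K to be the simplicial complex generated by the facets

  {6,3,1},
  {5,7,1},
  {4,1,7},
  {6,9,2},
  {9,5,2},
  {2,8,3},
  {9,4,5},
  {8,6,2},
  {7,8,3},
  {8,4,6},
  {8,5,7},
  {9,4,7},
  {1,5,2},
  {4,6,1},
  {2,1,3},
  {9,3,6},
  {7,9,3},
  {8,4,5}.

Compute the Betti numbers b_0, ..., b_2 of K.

b_0 = 1, b_1 = 1, b_2 = 0.

Fix the vertex order 1 < 2 < 3 < 4 < 5 < 6 < 7 < 8 < 9 and write every simplex with vertices in increasing order. Then dim K = 2 and the simplices of K are:

  0-simplices (9): [1], [2], [3], [4], [5], [6], [7], [8], [9]
  1-simplices (27): (27 of them)
  2-simplices (18): [1,2,3], [1,2,5], [1,3,6], [1,4,6], [1,4,7], [1,5,7], [2,3,8], [2,5,9], [2,6,8], [2,6,9], [3,6,9], [3,7,8], [3,7,9], [4,5,8], [4,5,9], [4,6,8], [4,7,9], [5,7,8]

so the chain groups are C_0 ≅ Z^9, C_1 ≅ Z^27, C_2 ≅ Z^18.

Boundary ∂_1: C_1 → C_0 maps an edge to its endpoints' difference, ∂[p,q] = q − p. For instance
  ∂[3,9] = [9] − [3].
The 9×27 boundary matrix has rank 8 and Smith normal form diag(1,1,1,1,1,1,1,1).

∂_2: C_2 → C_1 acts by ∂[p,q,r] = [q,r] − [p,r] + [p,q]. For instance
  ∂[2,6,9] = [6,9] − [2,9] + [2,6],
  ∂[3,6,9] = [6,9] − [3,9] + [3,6].
The resulting 27×18 matrix has rank 18, and its Smith normal form has invariant factors (1,1,1,1,1,1,1,1,1,1,1,1,1,1,1,1,1,2).

From H_k ≅ ker(∂_k) / im(∂_{k+1}) we obtain:

  H_0: rank C_0 − rank ∂_1 = 9 − 8 = 1, and the invariant factors of ∂_1 are all 1, so H_0 ≅ Z.
  H_1: rank ker ∂_1 − rank ∂_2 = (27 − 8) − 18 = 1, and ∂_2 has invariant factor 2 > 1, so H_1 ≅ Z × Z/2.
  H_2: rank ker ∂_2 − rank ∂_3 = (18 − 18) − 0 = 0, and there is no ∂_3, so H_2 ≅ 0.

As a check, the Euler characteristic is 9 − 27 + 18 = 0, which agrees with 1 − 1 + 0 = 0.

Hence the Betti numbers are b_0 = 1, b_1 = 1, b_2 = 0.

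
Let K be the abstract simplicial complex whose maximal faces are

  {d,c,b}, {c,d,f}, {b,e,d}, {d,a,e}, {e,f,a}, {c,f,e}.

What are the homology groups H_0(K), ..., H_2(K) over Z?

H_0 = Z,  H_1 = Z,  H_2 = 0.

Take the total order a < b < c < d < e < f on the vertex set. Then K (dimension 2) consists of the simplices:

  0-simplices (6): a, b, c, d, e, f
  1-simplices (12): ad, ae, af, bc, bd, be, cd, ce, cf, de, df, ef
  2-simplices (6): ade, aef, bcd, bde, cdf, cef

giving chain groups C_0 ≅ Z^6, C_1 ≅ Z^12, C_2 ≅ Z^6.

∂_1: C_1 → C_0 sends each edge [p,q] (with p < q) to q − p.
The resulting 6×12 matrix has rank 5, and its Smith normal form has invariant factors (1,1,1,1,1).

Boundary ∂_2: C_2 → C_1 acts by ∂[p,q,r] = [q,r] − [p,r] + [p,q]. For instance
  ∂bcd = cd − bd + bc,
  ∂cdf = df − cf + cd.
This gives a 12×6 integer matrix of rank 6; reducing to Smith normal form yields diagonal entries (1,1,1,1,1,1).

Now H_k = ker ∂_k / im ∂_{k+1}, so:

  H_0: rank C_0 − rank ∂_1 = 6 − 5 = 1, and the invariant factors of ∂_1 are all 1, so H_0 ≅ Z.
  H_1: rank ker ∂_1 − rank ∂_2 = (12 − 5) − 6 = 1, and the invariant factors of ∂_2 are all 1, so H_1 ≅ Z.
  H_2: rank ker ∂_2 − rank ∂_3 = (6 − 6) − 0 = 0, and there is no ∂_3, so H_2 ≅ 0.

(K is a triangulation of the cylinder S^1 x I.)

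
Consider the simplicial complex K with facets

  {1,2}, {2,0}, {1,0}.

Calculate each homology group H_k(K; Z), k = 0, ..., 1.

K has 3 vertices, 3 edges.
rank ∂_0 = 0, rank ∂_1 = 2 ⇒ b_0 = 3 − 0 − 2 = 1; all invariant factors of ∂_1 are 1 so no torsion. So H_0 = Z.
rank ∂_1 = 2, rank ∂_2 = 0 ⇒ b_1 = 3 − 2 − 0 = 1. So H_1 = Z.

H_0 ≅ Z,  H_1 ≅ Z.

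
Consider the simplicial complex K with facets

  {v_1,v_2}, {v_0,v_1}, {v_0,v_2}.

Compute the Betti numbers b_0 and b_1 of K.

b_0 = 1, b_1 = 1.

K has 3 vertices, 3 edges.
rank ∂_0 = 0, rank ∂_1 = 2 ⇒ b_0 = 3 − 0 − 2 = 1; all invariant factors of ∂_1 are 1 so no torsion. So H_0 = Z.
rank ∂_1 = 2, rank ∂_2 = 0 ⇒ b_1 = 3 − 2 − 0 = 1. So H_1 = Z.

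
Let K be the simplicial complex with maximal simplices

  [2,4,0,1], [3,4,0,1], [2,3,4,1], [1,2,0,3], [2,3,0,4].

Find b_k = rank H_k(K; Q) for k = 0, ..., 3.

b_0 = 1, b_1 = 0, b_2 = 0, b_3 = 1.

Fix the vertex order 0 < 1 < 2 < 3 < 4 and write every simplex with vertices in increasing order. Then dim K = 3 and the simplices of K are:

  0-simplices (5): [0], [1], [2], [3], [4]
  1-simplices (10): [0,1], [0,2], [0,3], [0,4], [1,2], [1,3], [1,4], [2,3], [2,4], [3,4]
  2-simplices (10): [0,1,2], [0,1,3], [0,1,4], [0,2,3], [0,2,4], [0,3,4], [1,2,3], [1,2,4], [1,3,4], [2,3,4]
  3-simplices (5): [0,1,2,3], [0,1,2,4], [0,1,3,4], [0,2,3,4], [1,2,3,4]

giving chain groups C_0 ≅ Z^5, C_1 ≅ Z^10, C_2 ≅ Z^10, C_3 ≅ Z^5.

The boundary map ∂_1: C_1 → C_0 is given by ∂[p,q] = [q] − [p]. For instance
  ∂[3,4] = [4] − [3].
This gives a 5×10 integer matrix of rank 4; reducing to Smith normal form yields diagonal entries (1,1,1,1).

∂_2: C_2 → C_1 sends each 2-simplex [p,q,r] to [q,r] − [p,r] + [p,q]. For instance
  ∂[1,2,4] = [2,4] − [1,4] + [1,2],
  ∂[0,1,3] = [1,3] − [0,3] + [0,1].
The resulting 10×10 matrix has rank 6, and its Smith normal form has invariant factors (1,1,1,1,1,1).

The boundary map ∂_3: C_3 → C_2 sends each 3-simplex σ to the alternating sum Σ_i (−1)^i (σ with its i-th vertex removed). For instance
  ∂[1,2,3,4] = [2,3,4] − [1,3,4] + [1,2,4] − [1,2,3],
  ∂[0,1,2,3] = [1,2,3] − [0,2,3] + [0,1,3] − [0,1,2].
The resulting 10×5 matrix has rank 4, and its Smith normal form has invariant factors (1,1,1,1).

Computing H_k = (kernel of ∂_k) / (image of ∂_{k+1}):

  H_0: rank C_0 − rank ∂_1 = 5 − 4 = 1, and the invariant factors of ∂_1 are all 1, so H_0 = Z.
  H_1: rank ker ∂_1 − rank ∂_2 = (10 − 4) − 6 = 0, and the invariant factors of ∂_2 are all 1, so H_1 = 0.
  H_2: rank ker ∂_2 − rank ∂_3 = (10 − 6) − 4 = 0, and the invariant factors of ∂_3 are all 1, so H_2 = 0.
  H_3: rank ker ∂_3 − rank ∂_4 = (5 − 4) − 0 = 1, and there is no ∂_4, so H_3 = Z.

(K is a triangulation of the 3-sphere S^3.)

Hence the Betti numbers are b_0 = 1, b_1 = 0, b_2 = 0, b_3 = 1.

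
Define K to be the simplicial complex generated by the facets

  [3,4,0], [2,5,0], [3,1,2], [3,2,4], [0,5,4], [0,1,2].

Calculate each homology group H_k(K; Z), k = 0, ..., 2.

H_0 = Z,  H_1 = Z,  H_2 = 0.

Take the total order 0 < 1 < 2 < 3 < 4 < 5 on the vertex set. Then K (dimension 2) consists of the simplices:

  0-simplices (6): [0], [1], [2], [3], [4], [5]
  1-simplices (12): [0,1], [0,2], [0,3], [0,4], [0,5], [1,2], [1,3], [2,3], [2,4], [2,5], [3,4], [4,5]
  2-simplices (6): [0,1,2], [0,2,5], [0,3,4], [0,4,5], [1,2,3], [2,3,4]

Hence C_0 ≅ Z^6, C_1 ≅ Z^12, C_2 ≅ Z^6.

The boundary map ∂_1: C_1 → C_0 is given by ∂[p,q] = [q] − [p]. For instance
  ∂[2,4] = [4] − [2].
As a 6×12 matrix over Z this has rank 5, with invariant factors (1,1,1,1,1).

∂_2: C_2 → C_1 acts by ∂[p,q,r] = [q,r] − [p,r] + [p,q]. For instance
  ∂[2,3,4] = [3,4] − [2,4] + [2,3],
  ∂[0,4,5] = [4,5] − [0,5] + [0,4].
This gives a 12×6 integer matrix of rank 6; reducing to Smith normal form yields diagonal entries (1,1,1,1,1,1).

Computing H_k = (kernel of ∂_k) / (image of ∂_{k+1}):

  H_0: rank C_0 − rank ∂_1 = 6 − 5 = 1, and the invariant factors of ∂_1 are all 1, so H_0 ≅ Z.
  H_1: rank ker ∂_1 − rank ∂_2 = (12 − 5) − 6 = 1, and the invariant factors of ∂_2 are all 1, so H_1 ≅ Z.
  H_2: rank ker ∂_2 − rank ∂_3 = (6 − 6) − 0 = 0, and there is no ∂_3, so H_2 ≅ 0.

As a check, the Euler characteristic is 6 − 12 + 6 = 0, which agrees with 1 − 1 + 0 = 0.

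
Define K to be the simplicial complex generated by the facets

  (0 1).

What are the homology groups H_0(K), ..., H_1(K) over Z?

H_0 ≅ Z,  H_1 = 0.

Fix the vertex order 0 < 1 and write every simplex with vertices in increasing order. Then dim K = 1 and the simplices of K are:

  0-simplices (2): [0], [1]
  1-simplices (1): [0,1]

Hence C_0 ≅ Z^2, C_1 ≅ Z^1.

∂_1: C_1 → C_0 is given by ∂[p,q] = [q] − [p]. For instance
  ∂[0,1] = [1] − [0].
As a 2×1 matrix over Z this has rank 1, with invariant factors (1).

Computing H_k = (kernel of ∂_k) / (image of ∂_{k+1}):

  H_0: rank C_0 − rank ∂_1 = 2 − 1 = 1, and the invariant factors of ∂_1 are all 1, so H_0 ≅ Z.
  H_1: rank ker ∂_1 − rank ∂_2 = (1 − 1) − 0 = 0, and there is no ∂_2, so H_1 ≅ 0.

(K is a triangulation of the 1-simplex.)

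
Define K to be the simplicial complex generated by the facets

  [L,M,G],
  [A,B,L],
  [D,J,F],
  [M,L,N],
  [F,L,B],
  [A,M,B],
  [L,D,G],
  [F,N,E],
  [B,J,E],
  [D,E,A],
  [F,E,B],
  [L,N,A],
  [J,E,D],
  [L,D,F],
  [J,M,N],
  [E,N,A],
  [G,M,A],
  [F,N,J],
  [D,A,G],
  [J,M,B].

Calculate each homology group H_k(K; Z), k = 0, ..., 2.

We work with the vertex ordering A < B < D < E < F < G < J < L < M < N. The simplices of K, each written with vertices in increasing order, are:

  0-simplices (10): A, B, D, E, F, G, J, L, M, N
  1-simplices (30): AB, AD, AE, AG, AL, AM, AN, BE, BF, BJ, BL, BM, DE, DF, DG, DJ, DL, EF, EJ, EN, FJ, FL, FN, GL, GM, JM, JN, LM, LN, MN
  2-simplices (20): ABL, ABM, ADE, ADG, AEN, AGM, ALN, BEF, BEJ, BFL, BJM, DEJ, DFJ, DFL, DGL, EFN, FJN, GLM, JMN, LMN

so the chain groups are C_0 ≅ Z^10, C_1 ≅ Z^30, C_2 ≅ Z^20.

∂_1: C_1 → C_0 sends each edge [p,q] (with p < q) to q − p.
The 10×30 boundary matrix has rank 9 and Smith normal form diag(1,1,1,1,1,1,1,1,1).

∂_2: C_2 → C_1 sends each 2-simplex [p,q,r] to [q,r] − [p,r] + [p,q]. For instance
  ∂DFL = FL − DL + DF,
  ∂EFN = FN − EN + EF.
As a 30×20 matrix over Z this has rank 20, with invariant factors (1,1,1,1,1,1,1,1,1,1,1,1,1,1,1,1,1,1,1,2).

From H_k ≅ ker(∂_k) / im(∂_{k+1}) we obtain:

  H_0: rank C_0 − rank ∂_1 = 10 − 9 = 1, and the invariant factors of ∂_1 are all 1, so H_0 = Z.
  H_1: rank ker ∂_1 − rank ∂_2 = (30 − 9) − 20 = 1, and ∂_2 has invariant factor 2 > 1, so H_1 = Z ⊕ Z/2.
  H_2: rank ker ∂_2 − rank ∂_3 = (20 − 20) − 0 = 0, and there is no ∂_3, so H_2 = 0.

(K is a triangulation of the Klein bottle.)

H_0 ≅ Z,  H_1 ≅ Z ⊕ Z/2,  H_2 = 0.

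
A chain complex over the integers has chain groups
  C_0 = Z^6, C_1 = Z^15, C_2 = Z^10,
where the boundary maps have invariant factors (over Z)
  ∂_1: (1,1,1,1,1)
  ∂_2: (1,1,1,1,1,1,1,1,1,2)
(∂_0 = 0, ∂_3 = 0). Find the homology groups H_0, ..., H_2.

H_0 = Z,  H_1 = Z_2,  H_2 = 0.

H_0: b_0 = 6 − 0 − 5 = 1; torsion from ∂_1 factors > 1: none. So H_0 = Z.
H_1: b_1 = 15 − 5 − 10 = 0; torsion from ∂_2 factors > 1: [2]. So H_1 = Z_2.
H_2: b_2 = 10 − 10 − 0 = 0; torsion from ∂_3 factors > 1: none. So H_2 = 0.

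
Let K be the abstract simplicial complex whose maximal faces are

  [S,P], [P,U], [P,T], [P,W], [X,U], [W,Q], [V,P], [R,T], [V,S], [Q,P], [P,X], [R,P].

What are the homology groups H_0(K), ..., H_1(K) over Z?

Fix the vertex order P < Q < R < S < T < U < V < W < X and write every simplex with vertices in increasing order. Then dim K = 1 and the simplices of K are:

  0-simplices (9): P, Q, R, S, T, U, V, W, X
  1-simplices (12): PQ, PR, PS, PT, PU, PV, PW, PX, QW, RT, SV, UX

so the chain groups are C_0 ≅ Z^9, C_1 ≅ Z^12.

∂_1: C_1 → C_0 is given by ∂[p,q] = [q] − [p]. For instance
  ∂PT = T − P.
This gives a 9×12 integer matrix of rank 8; reducing to Smith normal form yields diagonal entries (1,1,1,1,1,1,1,1).

Computing H_k = (kernel of ∂_k) / (image of ∂_{k+1}):

  H_0: rank C_0 − rank ∂_1 = 9 − 8 = 1, and the invariant factors of ∂_1 are all 1, so H_0 ≅ Z.
  H_1: rank ker ∂_1 − rank ∂_2 = (12 − 8) − 0 = 4, and there is no ∂_2, so H_1 ≅ Z^4.

H_0 ≅ Z,  H_1 ≅ Z^4.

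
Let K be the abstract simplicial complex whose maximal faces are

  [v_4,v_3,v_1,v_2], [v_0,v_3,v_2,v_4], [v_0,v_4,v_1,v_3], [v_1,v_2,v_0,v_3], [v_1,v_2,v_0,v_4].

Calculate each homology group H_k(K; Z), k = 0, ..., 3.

We work with the vertex ordering v_0 < v_1 < v_2 < v_3 < v_4. The simplices of K, each written with vertices in increasing order, are:

  0-simplices (5): [v_0], [v_1], [v_2], [v_3], [v_4]
  1-simplices (10): [v_0,v_1], [v_0,v_2], [v_0,v_3], [v_0,v_4], [v_1,v_2], [v_1,v_3], [v_1,v_4], [v_2,v_3], [v_2,v_4], [v_3,v_4]
  2-simplices (10): [v_0,v_1,v_2], [v_0,v_1,v_3], [v_0,v_1,v_4], [v_0,v_2,v_3], [v_0,v_2,v_4], [v_0,v_3,v_4], [v_1,v_2,v_3], [v_1,v_2,v_4], [v_1,v_3,v_4], [v_2,v_3,v_4]
  3-simplices (5): [v_0,v_1,v_2,v_3], [v_0,v_1,v_2,v_4], [v_0,v_1,v_3,v_4], [v_0,v_2,v_3,v_4], [v_1,v_2,v_3,v_4]

giving chain groups C_0 ≅ Z^5, C_1 ≅ Z^10, C_2 ≅ Z^10, C_3 ≅ Z^5.

The boundary map ∂_1: C_1 → C_0 is given by ∂[p,q] = [q] − [p].
This gives a 5×10 integer matrix of rank 4; reducing to Smith normal form yields diagonal entries (1,1,1,1).

The boundary map ∂_2: C_2 → C_1 sends each 2-simplex [p,q,r] to [q,r] − [p,r] + [p,q]. For instance
  ∂[v_0,v_1,v_4] = [v_1,v_4] − [v_0,v_4] + [v_0,v_1],
  ∂[v_0,v_2,v_3] = [v_2,v_3] − [v_0,v_3] + [v_0,v_2].
This gives a 10×10 integer matrix of rank 6; reducing to Smith normal form yields diagonal entries (1,1,1,1,1,1).

The boundary map ∂_3: C_3 → C_2 sends each 3-simplex σ to the alternating sum Σ_i (−1)^i (σ with its i-th vertex removed). For instance
  ∂[v_1,v_2,v_3,v_4] = [v_2,v_3,v_4] − [v_1,v_3,v_4] + [v_1,v_2,v_4] − [v_1,v_2,v_3],
  ∂[v_0,v_1,v_2,v_3] = [v_1,v_2,v_3] − [v_0,v_2,v_3] + [v_0,v_1,v_3] − [v_0,v_1,v_2].
This gives a 10×5 integer matrix of rank 4; reducing to Smith normal form yields diagonal entries (1,1,1,1).

Now H_k = ker ∂_k / im ∂_{k+1}, so:

  H_0: rank C_0 − rank ∂_1 = 5 − 4 = 1, and the invariant factors of ∂_1 are all 1, so H_0 = Z.
  H_1: rank ker ∂_1 − rank ∂_2 = (10 − 4) − 6 = 0, and the invariant factors of ∂_2 are all 1, so H_1 = 0.
  H_2: rank ker ∂_2 − rank ∂_3 = (10 − 6) − 4 = 0, and the invariant factors of ∂_3 are all 1, so H_2 = 0.
  H_3: rank ker ∂_3 − rank ∂_4 = (5 − 4) − 0 = 1, and there is no ∂_4, so H_3 = Z.

As a check, the Euler characteristic is 5 − 10 + 10 − 5 = 0, which agrees with 1 − 0 + 0 − 1 = 0.
(K is a triangulation of the 3-sphere S^3.)

H_0 = Z,  H_1 = 0,  H_2 = 0,  H_3 = Z.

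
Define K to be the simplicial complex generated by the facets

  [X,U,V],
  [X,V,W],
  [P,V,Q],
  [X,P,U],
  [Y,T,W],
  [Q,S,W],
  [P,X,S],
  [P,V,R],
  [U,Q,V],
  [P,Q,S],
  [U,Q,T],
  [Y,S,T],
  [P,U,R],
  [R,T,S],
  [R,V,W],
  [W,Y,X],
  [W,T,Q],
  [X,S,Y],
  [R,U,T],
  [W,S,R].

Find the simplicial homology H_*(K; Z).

H_0 ≅ Z,  H_1 ≅ Z × Z/2,  H_2 = 0.

We work with the vertex ordering P < Q < R < S < T < U < V < W < X < Y. The simplices of K, each written with vertices in increasing order, are:

  0-simplices (10): P, Q, R, S, T, U, V, W, X, Y
  1-simplices (30): PQ, PR, PS, PU, PV, PX, QS, QT, QU, QV, QW, RS, RT, RU, RV, RW, ST, SW, SX, SY, TU, TW, TY, UV, UX, VW, VX, WX, WY, XY
  2-simplices (20): PQS, PQV, PRU, PRV, PSX, PUX, QSW, QTU, QTW, QUV, RST, RSW, RTU, RVW, STY, SXY, TWY, UVX, VWX, WXY

so the chain groups are C_0 ≅ Z^10, C_1 ≅ Z^30, C_2 ≅ Z^20.

The boundary map ∂_1: C_1 → C_0 is given by ∂[p,q] = [q] − [p].
This gives a 10×30 integer matrix of rank 9; reducing to Smith normal form yields diagonal entries (1,1,1,1,1,1,1,1,1).

Boundary ∂_2: C_2 → C_1 sends each 2-simplex [p,q,r] to [q,r] − [p,r] + [p,q]. For instance
  ∂PQV = QV − PV + PQ,
  ∂STY = TY − SY + ST.
This gives a 30×20 integer matrix of rank 20; reducing to Smith normal form yields diagonal entries (1,1,1,1,1,1,1,1,1,1,1,1,1,1,1,1,1,1,1,2).

Computing H_k = (kernel of ∂_k) / (image of ∂_{k+1}):

  H_0: rank C_0 − rank ∂_1 = 10 − 9 = 1, and the invariant factors of ∂_1 are all 1, so H_0 = Z.
  H_1: rank ker ∂_1 − rank ∂_2 = (30 − 9) − 20 = 1, and ∂_2 has invariant factor 2 > 1, so H_1 = Z × Z/2.
  H_2: rank ker ∂_2 − rank ∂_3 = (20 − 20) − 0 = 0, and there is no ∂_3, so H_2 = 0.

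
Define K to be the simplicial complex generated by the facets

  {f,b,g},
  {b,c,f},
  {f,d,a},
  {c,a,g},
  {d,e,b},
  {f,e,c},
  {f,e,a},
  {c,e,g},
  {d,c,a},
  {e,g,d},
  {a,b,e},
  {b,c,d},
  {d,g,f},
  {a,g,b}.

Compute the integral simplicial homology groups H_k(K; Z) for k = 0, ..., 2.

H_0 ≅ Z,  H_1 ≅ Z^2,  H_2 ≅ Z.

Order the vertices as a < b < c < d < e < f < g. Listing each simplex with vertices in this order, K has dimension 2 with simplices:

  0-simplices (7): a, b, c, d, e, f, g
  1-simplices (21): ab, ac, ad, ae, af, ag, bc, bd, be, bf, bg, cd, ce, cf, cg, de, df, dg, ef, eg, fg
  2-simplices (14): abe, abg, acd, acg, adf, aef, bcd, bcf, bde, bfg, cef, ceg, deg, dfg

giving chain groups C_0 ≅ Z^7, C_1 ≅ Z^21, C_2 ≅ Z^14.

Boundary ∂_1: C_1 → C_0 maps an edge to its endpoints' difference, ∂[p,q] = q − p. For instance
  ∂be = e − b.
As a 7×21 matrix over Z this has rank 6, with invariant factors (1,1,1,1,1,1).

Boundary ∂_2: C_2 → C_1 acts by ∂[p,q,r] = [q,r] − [p,r] + [p,q]. For instance
  ∂dfg = fg − dg + df,
  ∂aef = ef − af + ae.
The 21×14 boundary matrix has rank 13 and Smith normal form diag(1,1,1,1,1,1,1,1,1,1,1,1,1).

Computing H_k = (kernel of ∂_k) / (image of ∂_{k+1}):

  H_0: rank C_0 − rank ∂_1 = 7 − 6 = 1, and the invariant factors of ∂_1 are all 1, so H_0 = Z.
  H_1: rank ker ∂_1 − rank ∂_2 = (21 − 6) − 13 = 2, and the invariant factors of ∂_2 are all 1, so H_1 = Z^2.
  H_2: rank ker ∂_2 − rank ∂_3 = (14 − 13) − 0 = 1, and there is no ∂_3, so H_2 = Z.

As a check, the Euler characteristic is 7 − 21 + 14 = 0, which agrees with 1 − 2 + 1 = 0.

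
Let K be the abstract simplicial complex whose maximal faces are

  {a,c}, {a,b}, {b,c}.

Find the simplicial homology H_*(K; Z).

H_0 ≅ Z,  H_1 ≅ Z.

K has 3 vertices, 3 edges.
rank ∂_0 = 0, rank ∂_1 = 2 ⇒ b_0 = 3 − 0 − 2 = 1; all invariant factors of ∂_1 are 1 so no torsion. So H_0 = Z.
rank ∂_1 = 2, rank ∂_2 = 0 ⇒ b_1 = 3 − 2 − 0 = 1. So H_1 = Z.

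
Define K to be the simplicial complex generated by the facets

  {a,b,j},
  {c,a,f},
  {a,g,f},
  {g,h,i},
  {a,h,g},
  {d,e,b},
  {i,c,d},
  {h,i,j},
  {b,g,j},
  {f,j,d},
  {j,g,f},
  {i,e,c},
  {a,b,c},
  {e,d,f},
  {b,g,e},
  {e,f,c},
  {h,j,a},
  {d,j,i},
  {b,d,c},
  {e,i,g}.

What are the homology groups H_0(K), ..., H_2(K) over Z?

H_0 = Z,  H_1 = Z ⊕ Z/2Z,  H_2 = 0.

Order the vertices as a < b < c < d < e < f < g < h < i < j. Listing each simplex with vertices in this order, K has dimension 2 with simplices:

  0-simplices (10): a, b, c, d, e, f, g, h, i, j
  1-simplices (30): ab, ac, af, ag, ah, aj, bc, bd, be, bg, bj, cd, ce, cf, ci, de, df, di, dj, ef, eg, ei, fg, fj, gh, gi, gj, hi, hj, ij
  2-simplices (20): abc, abj, acf, afg, agh, ahj, bcd, bde, beg, bgj, cdi, cef, cei, def, dfj, dij, egi, fgj, ghi, hij

so the chain groups are C_0 ≅ Z^10, C_1 ≅ Z^30, C_2 ≅ Z^20.

The boundary map ∂_1: C_1 → C_0 sends each edge [p,q] (with p < q) to q − p. For instance
  ∂gh = h − g.
As a 10×30 matrix over Z this has rank 9, with invariant factors (1,1,1,1,1,1,1,1,1).

∂_2: C_2 → C_1 acts by ∂[p,q,r] = [q,r] − [p,r] + [p,q]. For instance
  ∂dfj = fj − dj + df,
  ∂afg = fg − ag + af.
This gives a 30×20 integer matrix of rank 20; reducing to Smith normal form yields diagonal entries (1,1,1,1,1,1,1,1,1,1,1,1,1,1,1,1,1,1,1,2).

Computing H_k = (kernel of ∂_k) / (image of ∂_{k+1}):

  H_0: rank C_0 − rank ∂_1 = 10 − 9 = 1, and the invariant factors of ∂_1 are all 1, so H_0 ≅ Z.
  H_1: rank ker ∂_1 − rank ∂_2 = (30 − 9) − 20 = 1, and ∂_2 has invariant factor 2 > 1, so H_1 ≅ Z ⊕ Z/2Z.
  H_2: rank ker ∂_2 − rank ∂_3 = (20 − 20) − 0 = 0, and there is no ∂_3, so H_2 ≅ 0.

(K is a triangulation of the Klein bottle.)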